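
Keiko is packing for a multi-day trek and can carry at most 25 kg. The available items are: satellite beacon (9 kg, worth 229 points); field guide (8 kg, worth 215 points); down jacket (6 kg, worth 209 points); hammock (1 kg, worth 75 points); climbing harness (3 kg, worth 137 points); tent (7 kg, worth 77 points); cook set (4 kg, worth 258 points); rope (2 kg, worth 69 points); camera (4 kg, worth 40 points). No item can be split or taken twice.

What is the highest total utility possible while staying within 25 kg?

977

Filling by ratio: field guide + down jacket + hammock + climbing harness + cook set + rope for 963, with 1 kg left unused.
Replace field guide with satellite beacon: the trade gains 14 net, giving 977 at 25 kg.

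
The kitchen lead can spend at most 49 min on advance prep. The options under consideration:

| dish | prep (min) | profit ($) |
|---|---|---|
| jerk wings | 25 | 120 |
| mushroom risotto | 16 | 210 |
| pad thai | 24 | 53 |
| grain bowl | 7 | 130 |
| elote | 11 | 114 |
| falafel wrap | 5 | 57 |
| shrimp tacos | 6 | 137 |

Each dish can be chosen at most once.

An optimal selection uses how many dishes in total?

5

Optimal total is 648.
One optimal bundle: mushroom risotto + grain bowl + elote + falafel wrap + shrimp tacos (45 min).
Any selection reaching 648 contains exactly 5 dishes.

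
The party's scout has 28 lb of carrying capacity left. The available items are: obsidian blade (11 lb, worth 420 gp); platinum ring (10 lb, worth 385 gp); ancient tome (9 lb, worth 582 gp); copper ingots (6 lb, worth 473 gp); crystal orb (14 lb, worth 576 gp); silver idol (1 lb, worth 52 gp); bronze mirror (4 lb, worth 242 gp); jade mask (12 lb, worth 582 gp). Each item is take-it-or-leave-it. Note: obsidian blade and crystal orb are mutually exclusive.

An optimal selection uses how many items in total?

4

The maximum value within 28 lb is 1689.
One optimal bundle: ancient tome + copper ingots + silver idol + jade mask (28 lb).
Every optimal selection uses 4 items.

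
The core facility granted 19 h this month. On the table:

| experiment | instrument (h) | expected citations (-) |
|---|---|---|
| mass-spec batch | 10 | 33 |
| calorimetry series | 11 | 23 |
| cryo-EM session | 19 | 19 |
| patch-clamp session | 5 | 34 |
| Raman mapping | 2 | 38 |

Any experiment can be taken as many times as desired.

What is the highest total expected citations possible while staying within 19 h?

342

9×Raman mapping uses 18 of the 19 h and totals 342.
Nothing else within 19 h beats 342.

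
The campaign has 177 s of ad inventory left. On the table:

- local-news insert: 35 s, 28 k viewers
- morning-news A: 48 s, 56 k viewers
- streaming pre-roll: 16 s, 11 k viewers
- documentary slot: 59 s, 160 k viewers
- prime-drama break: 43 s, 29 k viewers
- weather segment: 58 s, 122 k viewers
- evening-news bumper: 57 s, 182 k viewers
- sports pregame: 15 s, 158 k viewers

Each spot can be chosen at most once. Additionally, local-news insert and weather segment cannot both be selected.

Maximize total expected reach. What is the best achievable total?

Ranking by ratio (expected reach/s): sports pregame 10.53, evening-news bumper 3.19, documentary slot 2.71.
Taking the top-ratio spots first gives local-news insert + documentary slot + evening-news bumper + sports pregame for 528 (166 s).
Replace local-news insert with prime-drama break: the trade gains 1 net, giving 529 at 174 s.
Runner-up local-news insert + documentary slot + evening-news bumper + sports pregame tops out at 528.

529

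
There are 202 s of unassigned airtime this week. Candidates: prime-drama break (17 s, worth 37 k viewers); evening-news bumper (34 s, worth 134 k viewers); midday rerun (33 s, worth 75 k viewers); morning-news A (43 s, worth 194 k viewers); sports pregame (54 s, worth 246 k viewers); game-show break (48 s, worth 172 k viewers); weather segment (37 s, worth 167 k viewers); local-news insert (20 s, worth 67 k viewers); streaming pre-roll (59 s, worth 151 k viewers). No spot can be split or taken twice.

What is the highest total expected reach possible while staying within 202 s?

846

Greedy by ratio would take evening-news bumper + morning-news A + sports pregame + weather segment + local-news insert: 188 s used, total 808.
Replace evening-news bumper with game-show break: the trade gains 38 net, giving 846 at 202 s.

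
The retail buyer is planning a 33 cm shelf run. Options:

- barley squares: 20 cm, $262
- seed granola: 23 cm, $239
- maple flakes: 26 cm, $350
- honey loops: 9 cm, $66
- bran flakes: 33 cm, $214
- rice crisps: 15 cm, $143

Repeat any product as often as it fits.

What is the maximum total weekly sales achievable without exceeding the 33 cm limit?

Best packing: maple flakes — 26 cm, 350 total.
Nothing else within 33 cm beats 350.

350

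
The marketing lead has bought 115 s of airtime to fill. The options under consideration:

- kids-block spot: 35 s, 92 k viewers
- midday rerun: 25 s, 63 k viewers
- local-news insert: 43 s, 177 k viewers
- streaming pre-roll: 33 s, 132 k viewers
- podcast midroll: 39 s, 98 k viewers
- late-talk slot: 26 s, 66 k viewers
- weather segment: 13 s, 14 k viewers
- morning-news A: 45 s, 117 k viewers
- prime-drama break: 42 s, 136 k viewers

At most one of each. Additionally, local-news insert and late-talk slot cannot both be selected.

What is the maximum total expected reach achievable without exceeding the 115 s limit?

Taking the top-ratio spots first gives kids-block spot + local-news insert + streaming pre-roll for 401 (111 s).
Dropping kids-block spot frees 35 s; slotting in podcast midroll (39 s) lifts the total to 407 at 115 s.
The closest alternative, kids-block spot + local-news insert + streaming pre-roll, reaches only 401.

407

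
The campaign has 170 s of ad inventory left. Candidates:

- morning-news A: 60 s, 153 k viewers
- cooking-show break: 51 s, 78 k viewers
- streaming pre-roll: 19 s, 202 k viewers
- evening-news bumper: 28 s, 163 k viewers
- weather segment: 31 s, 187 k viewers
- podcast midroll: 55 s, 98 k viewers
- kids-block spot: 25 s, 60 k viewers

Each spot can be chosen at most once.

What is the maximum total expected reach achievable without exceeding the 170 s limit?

765

Density check — streaming pre-roll 10.63, weather segment 6.03, evening-news bumper 5.82 are the best per s.
Best packing: morning-news A + streaming pre-roll + evening-news bumper + weather segment + kids-block spot — 163 s, 765 total.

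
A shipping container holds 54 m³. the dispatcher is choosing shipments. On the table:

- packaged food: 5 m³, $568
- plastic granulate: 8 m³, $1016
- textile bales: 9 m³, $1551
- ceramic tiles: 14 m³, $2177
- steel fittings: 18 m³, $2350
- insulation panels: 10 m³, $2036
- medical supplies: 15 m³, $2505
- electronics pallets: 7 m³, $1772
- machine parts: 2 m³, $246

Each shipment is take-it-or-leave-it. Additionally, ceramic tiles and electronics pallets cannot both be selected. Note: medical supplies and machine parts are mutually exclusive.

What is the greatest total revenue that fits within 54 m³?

9448

Ranking by ratio (revenue/m³): electronics pallets 253.14, insulation panels 203.60, textile bales 172.33, medical supplies 167.00.
Best packing: packaged food + plastic granulate + textile bales + insulation panels + medical supplies + electronics pallets — 54 m³, 9448 total.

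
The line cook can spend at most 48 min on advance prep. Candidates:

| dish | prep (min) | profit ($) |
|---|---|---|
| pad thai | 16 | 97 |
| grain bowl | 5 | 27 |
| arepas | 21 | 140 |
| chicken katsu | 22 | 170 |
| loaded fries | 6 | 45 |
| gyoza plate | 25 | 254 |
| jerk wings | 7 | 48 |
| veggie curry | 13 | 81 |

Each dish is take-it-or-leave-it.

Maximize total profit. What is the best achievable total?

Taking chicken katsu + gyoza plate: 47 min used, 424 in profit.

424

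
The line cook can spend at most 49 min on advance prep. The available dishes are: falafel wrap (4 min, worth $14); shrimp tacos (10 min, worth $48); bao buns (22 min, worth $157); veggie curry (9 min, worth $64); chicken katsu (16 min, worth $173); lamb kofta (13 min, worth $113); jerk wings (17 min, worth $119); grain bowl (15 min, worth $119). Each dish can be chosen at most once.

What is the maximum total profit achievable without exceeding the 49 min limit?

419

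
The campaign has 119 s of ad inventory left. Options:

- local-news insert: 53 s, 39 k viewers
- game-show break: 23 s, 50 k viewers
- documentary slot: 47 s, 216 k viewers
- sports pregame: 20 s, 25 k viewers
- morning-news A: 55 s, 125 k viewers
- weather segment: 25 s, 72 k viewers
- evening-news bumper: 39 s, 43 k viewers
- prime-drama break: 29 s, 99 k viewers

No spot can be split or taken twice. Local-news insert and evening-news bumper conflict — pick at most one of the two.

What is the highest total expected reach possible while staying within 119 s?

The ratio heuristic lands on documentary slot + weather segment + prime-drama break (387) but leaves 18 s idle.
Dropping weather segment frees 25 s; slotting in game-show break + sports pregame (43 s) lifts the total to 390 at 119 s.

390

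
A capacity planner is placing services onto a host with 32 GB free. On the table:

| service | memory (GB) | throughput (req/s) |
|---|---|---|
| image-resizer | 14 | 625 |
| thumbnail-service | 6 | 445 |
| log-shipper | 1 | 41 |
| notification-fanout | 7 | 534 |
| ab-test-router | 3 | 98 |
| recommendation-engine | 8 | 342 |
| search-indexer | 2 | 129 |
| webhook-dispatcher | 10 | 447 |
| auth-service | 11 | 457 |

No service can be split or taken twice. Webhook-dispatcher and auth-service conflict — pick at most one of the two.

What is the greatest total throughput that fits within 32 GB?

1831

Taking the top-ratio services first gives thumbnail-service + log-shipper + notification-fanout + ab-test-router + search-indexer + webhook-dispatcher for 1694 (29 GB).
The 11 GB tied up in log-shipper and webhook-dispatcher is better spent on image-resizer — total rises to 1831 (32 GB).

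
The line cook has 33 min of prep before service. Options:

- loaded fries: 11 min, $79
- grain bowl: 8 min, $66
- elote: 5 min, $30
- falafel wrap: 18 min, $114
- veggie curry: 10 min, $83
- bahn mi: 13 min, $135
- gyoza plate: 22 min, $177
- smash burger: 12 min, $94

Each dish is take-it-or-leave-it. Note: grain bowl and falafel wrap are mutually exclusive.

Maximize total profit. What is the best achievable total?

Ranking by ratio (profit/min): bahn mi 10.38, veggie curry 8.30, grain bowl 8.25.
Taking the top-ratio dishes first gives grain bowl + veggie curry + bahn mi for 284 (31 min).
The 10 min tied up in veggie curry is better spent on smash burger — total rises to 295 (33 min).
Runner-up grain bowl + veggie curry + bahn mi tops out at 284.

295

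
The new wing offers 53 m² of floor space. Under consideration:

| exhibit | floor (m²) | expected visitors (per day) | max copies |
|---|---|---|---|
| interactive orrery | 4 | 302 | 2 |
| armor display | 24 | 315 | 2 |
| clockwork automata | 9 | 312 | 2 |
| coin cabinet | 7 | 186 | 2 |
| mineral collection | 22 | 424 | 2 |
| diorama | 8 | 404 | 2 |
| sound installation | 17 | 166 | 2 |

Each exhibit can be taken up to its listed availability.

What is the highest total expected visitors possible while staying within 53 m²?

Ranking by ratio (expected visitors/m²): interactive orrery 75.50, diorama 50.50, clockwork automata 34.67.
2×interactive orrery + 2×clockwork automata + coin cabinet + 2×diorama uses 49 of the 53 m² and totals 2222.
Nothing else within 53 m² beats 2222.

2222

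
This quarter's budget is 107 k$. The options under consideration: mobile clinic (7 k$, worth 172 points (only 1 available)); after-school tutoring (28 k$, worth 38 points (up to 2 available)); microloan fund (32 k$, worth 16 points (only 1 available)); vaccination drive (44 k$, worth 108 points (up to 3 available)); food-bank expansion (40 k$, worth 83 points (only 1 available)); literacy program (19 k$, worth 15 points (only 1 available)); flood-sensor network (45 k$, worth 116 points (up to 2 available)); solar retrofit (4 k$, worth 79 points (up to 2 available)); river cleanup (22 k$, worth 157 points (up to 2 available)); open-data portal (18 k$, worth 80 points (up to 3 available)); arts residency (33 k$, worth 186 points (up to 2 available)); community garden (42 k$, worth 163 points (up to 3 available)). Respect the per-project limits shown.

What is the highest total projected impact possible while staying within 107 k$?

859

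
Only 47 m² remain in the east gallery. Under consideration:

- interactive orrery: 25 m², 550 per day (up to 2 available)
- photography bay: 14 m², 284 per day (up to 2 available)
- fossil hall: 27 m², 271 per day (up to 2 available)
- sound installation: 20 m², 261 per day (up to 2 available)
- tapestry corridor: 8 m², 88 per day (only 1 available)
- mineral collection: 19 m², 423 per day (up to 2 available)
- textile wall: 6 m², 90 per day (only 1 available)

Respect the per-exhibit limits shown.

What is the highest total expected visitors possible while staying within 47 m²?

Greedy by ratio would take 2×mineral collection + textile wall: 44 m² used, total 936.
Dropping mineral collection and textile wall frees 25 m²; slotting in 2×photography bay (28 m²) lifts the total to 991 at 47 m².

991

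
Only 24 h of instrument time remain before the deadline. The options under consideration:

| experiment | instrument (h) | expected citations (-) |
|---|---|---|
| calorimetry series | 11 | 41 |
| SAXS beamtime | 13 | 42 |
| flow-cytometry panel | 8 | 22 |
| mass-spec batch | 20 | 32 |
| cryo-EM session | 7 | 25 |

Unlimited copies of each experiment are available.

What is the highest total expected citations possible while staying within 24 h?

83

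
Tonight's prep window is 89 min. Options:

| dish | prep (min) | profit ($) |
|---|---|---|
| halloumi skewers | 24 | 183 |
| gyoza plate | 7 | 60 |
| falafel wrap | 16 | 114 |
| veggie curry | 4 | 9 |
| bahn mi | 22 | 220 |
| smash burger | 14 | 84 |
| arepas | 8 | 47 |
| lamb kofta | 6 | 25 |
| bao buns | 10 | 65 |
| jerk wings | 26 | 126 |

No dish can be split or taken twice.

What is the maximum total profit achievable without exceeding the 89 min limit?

689

Density check — bahn mi 10.00, gyoza plate 8.57, halloumi skewers 7.62 are the best per min.
Best packing: halloumi skewers + gyoza plate + falafel wrap + bahn mi + arepas + bao buns — 87 min, 689 total.
Runner-up halloumi skewers + gyoza plate + falafel wrap + bahn mi + smash burger + lamb kofta tops out at 686.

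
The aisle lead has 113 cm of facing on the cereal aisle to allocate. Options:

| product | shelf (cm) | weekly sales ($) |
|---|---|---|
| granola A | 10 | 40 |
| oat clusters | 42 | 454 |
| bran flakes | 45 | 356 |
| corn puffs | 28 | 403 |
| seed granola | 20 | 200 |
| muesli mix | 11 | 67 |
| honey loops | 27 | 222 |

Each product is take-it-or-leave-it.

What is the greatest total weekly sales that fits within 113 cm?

1164

Ranking by ratio (weekly sales/cm): corn puffs 14.39, oat clusters 10.81, seed granola 10.00, honey loops 8.22.
The ratio ordering already packs tightly: granola A + oat clusters + corn puffs + seed granola + muesli mix, 111 cm, 1164.
No other feasible combination exceeds 1164.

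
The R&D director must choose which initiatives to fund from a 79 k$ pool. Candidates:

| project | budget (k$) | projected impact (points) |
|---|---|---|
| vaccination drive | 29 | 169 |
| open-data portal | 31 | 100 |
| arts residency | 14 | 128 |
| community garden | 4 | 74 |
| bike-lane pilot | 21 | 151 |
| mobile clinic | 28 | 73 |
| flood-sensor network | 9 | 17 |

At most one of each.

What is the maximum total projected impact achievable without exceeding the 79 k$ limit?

539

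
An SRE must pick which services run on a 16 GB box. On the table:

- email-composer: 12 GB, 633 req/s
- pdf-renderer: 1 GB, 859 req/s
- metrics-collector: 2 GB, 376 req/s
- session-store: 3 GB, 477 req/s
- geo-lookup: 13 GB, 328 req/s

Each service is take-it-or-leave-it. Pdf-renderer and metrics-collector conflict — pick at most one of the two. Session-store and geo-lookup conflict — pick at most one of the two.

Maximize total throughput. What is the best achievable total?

1969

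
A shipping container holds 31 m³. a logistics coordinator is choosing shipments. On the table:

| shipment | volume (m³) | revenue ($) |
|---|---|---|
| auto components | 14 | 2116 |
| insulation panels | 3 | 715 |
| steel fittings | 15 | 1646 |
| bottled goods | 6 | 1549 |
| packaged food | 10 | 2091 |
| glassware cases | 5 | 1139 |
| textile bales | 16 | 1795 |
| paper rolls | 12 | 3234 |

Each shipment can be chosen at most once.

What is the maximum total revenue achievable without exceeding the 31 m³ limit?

Density check — paper rolls 269.50, bottled goods 258.17, insulation panels 238.33, glassware cases 227.80 are the best per m³.
Filling by ratio: insulation panels + bottled goods + glassware cases + paper rolls for 6637, with 5 m³ left unused.
Dropping glassware cases frees 5 m³; slotting in packaged food (10 m³) lifts the total to 7589 at 31 m³.
The closest alternative, insulation panels + packaged food + glassware cases + paper rolls, reaches only 7179.

7589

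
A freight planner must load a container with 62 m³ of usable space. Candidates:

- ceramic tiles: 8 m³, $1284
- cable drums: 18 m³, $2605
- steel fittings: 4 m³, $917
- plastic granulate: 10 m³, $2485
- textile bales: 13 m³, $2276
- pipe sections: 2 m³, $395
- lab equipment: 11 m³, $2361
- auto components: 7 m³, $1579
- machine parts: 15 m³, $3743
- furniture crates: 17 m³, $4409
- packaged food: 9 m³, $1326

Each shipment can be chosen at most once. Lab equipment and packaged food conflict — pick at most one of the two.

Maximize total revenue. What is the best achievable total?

14972

Density check — furniture crates 259.35, machine parts 249.53, plastic granulate 248.50, steel fittings 229.25 are the best per m³.
Filling by ratio: steel fittings + plastic granulate + pipe sections + auto components + machine parts + furniture crates for 13528, with 7 m³ left unused.
Replace steel fittings with lab equipment: the trade gains 1444 net, giving 14972 at 62 m³.
Every other selection either busts 62 m³ or breaks a pairing rule or fails to beat 14972.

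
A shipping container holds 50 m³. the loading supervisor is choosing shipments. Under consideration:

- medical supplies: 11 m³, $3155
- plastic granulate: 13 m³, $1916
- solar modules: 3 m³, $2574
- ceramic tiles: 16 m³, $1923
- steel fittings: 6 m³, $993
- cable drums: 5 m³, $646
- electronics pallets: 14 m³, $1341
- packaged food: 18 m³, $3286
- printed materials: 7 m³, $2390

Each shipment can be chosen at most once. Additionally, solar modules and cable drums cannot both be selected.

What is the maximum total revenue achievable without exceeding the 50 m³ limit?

12398

By revenue per m³: solar modules 858.00, printed materials 341.43, medical supplies 286.82 lead.
Best packing: medical supplies + solar modules + steel fittings + packaged food + printed materials — 45 m³, 12398 total.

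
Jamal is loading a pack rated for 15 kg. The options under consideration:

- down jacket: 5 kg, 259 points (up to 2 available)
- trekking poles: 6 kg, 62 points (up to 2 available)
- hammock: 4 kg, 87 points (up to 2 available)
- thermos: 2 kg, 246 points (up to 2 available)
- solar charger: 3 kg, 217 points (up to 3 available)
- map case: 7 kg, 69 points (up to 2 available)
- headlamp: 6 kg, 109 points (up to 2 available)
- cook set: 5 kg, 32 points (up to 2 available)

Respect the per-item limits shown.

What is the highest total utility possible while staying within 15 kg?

By utility per kg: thermos 123.00, solar charger 72.33, down jacket 51.80 lead.
Greedy by ratio would take 2×thermos + 3×solar charger: 13 kg used, total 1143.
Replace solar charger with down jacket: the trade gains 42 net, giving 1185 at 15 kg.

1185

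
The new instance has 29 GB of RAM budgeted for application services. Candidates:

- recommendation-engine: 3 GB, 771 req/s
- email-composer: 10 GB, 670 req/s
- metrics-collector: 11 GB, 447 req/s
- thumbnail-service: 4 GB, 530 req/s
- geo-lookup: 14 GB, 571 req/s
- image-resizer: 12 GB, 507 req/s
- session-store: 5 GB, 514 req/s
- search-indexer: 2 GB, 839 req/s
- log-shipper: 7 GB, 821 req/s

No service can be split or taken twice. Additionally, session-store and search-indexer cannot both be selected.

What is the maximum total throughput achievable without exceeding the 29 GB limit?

Ranking by ratio (throughput/GB): search-indexer 419.50, recommendation-engine 257.00, thumbnail-service 132.50.
Best packing: recommendation-engine + email-composer + thumbnail-service + search-indexer + log-shipper — 26 GB, 3631 total.
Next best is recommendation-engine + thumbnail-service + image-resizer + search-indexer + log-shipper at 3468 (28 GB) — short by 163.

3631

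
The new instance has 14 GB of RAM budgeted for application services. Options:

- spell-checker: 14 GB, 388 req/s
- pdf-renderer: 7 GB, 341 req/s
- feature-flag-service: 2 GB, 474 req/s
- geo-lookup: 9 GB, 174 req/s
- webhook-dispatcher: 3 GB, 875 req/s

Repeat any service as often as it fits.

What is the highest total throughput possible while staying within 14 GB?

3974

Taking feature-flag-service + 4×webhook-dispatcher: 14 GB used, 3974 in throughput.
No other feasible combination exceeds 3974.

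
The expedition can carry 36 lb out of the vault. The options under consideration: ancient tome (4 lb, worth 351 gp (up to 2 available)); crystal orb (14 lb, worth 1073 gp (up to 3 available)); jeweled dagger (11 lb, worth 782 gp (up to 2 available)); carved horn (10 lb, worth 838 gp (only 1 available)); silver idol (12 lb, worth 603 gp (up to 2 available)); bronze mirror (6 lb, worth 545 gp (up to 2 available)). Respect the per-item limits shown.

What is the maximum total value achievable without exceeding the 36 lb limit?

Filling by ratio: 2×ancient tome + carved horn + 2×bronze mirror for 2630, with 6 lb left unused.
The 8 lb tied up in 2×ancient tome is better spent on crystal orb — total rises to 3001 (36 lb).
Every other selection either busts 36 lb or exceeds an availability limit or fails to beat 3001.

3001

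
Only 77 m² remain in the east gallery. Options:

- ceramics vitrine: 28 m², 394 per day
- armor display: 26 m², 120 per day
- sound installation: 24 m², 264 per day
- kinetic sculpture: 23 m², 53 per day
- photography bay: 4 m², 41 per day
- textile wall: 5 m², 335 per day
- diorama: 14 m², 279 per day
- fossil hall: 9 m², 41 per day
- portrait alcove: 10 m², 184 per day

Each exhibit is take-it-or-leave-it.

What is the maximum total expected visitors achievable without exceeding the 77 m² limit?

1313

The ratio heuristic lands on ceramics vitrine + photography bay + textile wall + diorama + fossil hall + portrait alcove (1274) but leaves 7 m² idle.
Dropping fossil hall and portrait alcove frees 19 m²; slotting in sound installation (24 m²) lifts the total to 1313 at 75 m².
Next best is ceramics vitrine + photography bay + textile wall + diorama + fossil hall + portrait alcove at 1274 (70 m²) — short by 39.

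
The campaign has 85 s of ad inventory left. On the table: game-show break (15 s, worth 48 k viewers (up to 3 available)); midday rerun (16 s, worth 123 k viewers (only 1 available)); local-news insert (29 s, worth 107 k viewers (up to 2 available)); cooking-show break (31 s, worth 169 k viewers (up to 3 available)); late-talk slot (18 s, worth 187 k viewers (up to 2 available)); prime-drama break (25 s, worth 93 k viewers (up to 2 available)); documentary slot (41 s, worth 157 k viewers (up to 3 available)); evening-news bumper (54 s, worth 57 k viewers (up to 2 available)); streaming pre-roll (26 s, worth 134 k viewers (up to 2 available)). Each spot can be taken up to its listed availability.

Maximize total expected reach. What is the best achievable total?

666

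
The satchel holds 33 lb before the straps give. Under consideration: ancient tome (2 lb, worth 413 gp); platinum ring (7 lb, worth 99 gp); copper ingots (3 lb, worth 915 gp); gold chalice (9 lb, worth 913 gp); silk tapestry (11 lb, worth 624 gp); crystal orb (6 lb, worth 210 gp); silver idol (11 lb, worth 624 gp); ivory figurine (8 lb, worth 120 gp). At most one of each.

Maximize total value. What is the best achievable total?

3075

Taking ancient tome + copper ingots + gold chalice + silk tapestry + crystal orb: 31 lb used, 3075 in value.
Every other selection either busts 33 lb or fails to beat 3075.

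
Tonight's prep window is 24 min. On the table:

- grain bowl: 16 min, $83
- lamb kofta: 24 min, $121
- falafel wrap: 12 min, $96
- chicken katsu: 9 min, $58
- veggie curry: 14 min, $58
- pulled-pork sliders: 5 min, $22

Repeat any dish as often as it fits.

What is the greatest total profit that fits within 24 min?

Ranking by ratio (profit/min): falafel wrap 8.00, chicken katsu 6.44, grain bowl 5.19, lamb kofta 5.04.
Best packing: 2×falafel wrap — 24 min, 192 total.
No other feasible combination exceeds 192.

192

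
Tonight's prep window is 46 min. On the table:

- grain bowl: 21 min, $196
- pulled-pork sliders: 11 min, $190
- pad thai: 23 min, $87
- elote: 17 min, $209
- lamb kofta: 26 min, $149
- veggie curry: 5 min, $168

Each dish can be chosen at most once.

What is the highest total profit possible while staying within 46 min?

573

Density check — veggie curry 33.60, pulled-pork sliders 17.27, elote 12.29 are the best per min.
A density-first pass picks pulled-pork sliders + elote + veggie curry — 567 at 33 min.
Dropping pulled-pork sliders frees 11 min; slotting in grain bowl (21 min) lifts the total to 573 at 43 min.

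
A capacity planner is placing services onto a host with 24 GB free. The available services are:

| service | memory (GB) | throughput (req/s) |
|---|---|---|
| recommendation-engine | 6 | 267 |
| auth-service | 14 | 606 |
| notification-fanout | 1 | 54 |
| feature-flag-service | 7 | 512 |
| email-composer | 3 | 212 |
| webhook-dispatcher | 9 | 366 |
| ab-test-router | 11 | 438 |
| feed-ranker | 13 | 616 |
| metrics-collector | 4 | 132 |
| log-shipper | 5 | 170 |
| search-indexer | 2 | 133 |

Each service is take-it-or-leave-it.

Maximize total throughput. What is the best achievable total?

1394

Density check — feature-flag-service 73.14, email-composer 70.67, search-indexer 66.50 are the best per GB.
Greedy by ratio would take recommendation-engine + notification-fanout + feature-flag-service + email-composer + log-shipper + search-indexer: 24 GB used, total 1348.
Dropping recommendation-engine and log-shipper and search-indexer frees 13 GB; slotting in feed-ranker (13 GB) lifts the total to 1394 at 24 GB.
Next best is notification-fanout + feature-flag-service + email-composer + ab-test-router + search-indexer at 1349 (24 GB) — short by 45.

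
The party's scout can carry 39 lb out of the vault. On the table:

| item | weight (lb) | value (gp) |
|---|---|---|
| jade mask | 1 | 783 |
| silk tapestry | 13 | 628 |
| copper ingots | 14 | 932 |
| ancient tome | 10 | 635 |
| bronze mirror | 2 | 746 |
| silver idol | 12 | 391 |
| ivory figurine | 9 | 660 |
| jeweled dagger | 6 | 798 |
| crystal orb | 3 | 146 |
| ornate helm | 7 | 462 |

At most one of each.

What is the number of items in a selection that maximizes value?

6

Best achievable value is 4381.
jade mask + copper ingots + bronze mirror + ivory figurine + jeweled dagger + ornate helm hits 4381 at 39 lb.
Any selection reaching 4381 contains exactly 6 items.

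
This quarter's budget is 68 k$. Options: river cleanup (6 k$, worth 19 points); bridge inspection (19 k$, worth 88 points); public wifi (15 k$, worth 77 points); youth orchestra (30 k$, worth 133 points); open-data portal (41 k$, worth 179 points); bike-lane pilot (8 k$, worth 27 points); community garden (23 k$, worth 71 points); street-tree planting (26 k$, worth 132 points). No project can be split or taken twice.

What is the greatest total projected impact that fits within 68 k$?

By projected impact per k$: public wifi 5.13, street-tree planting 5.08, bridge inspection 4.63 lead.
Bridge inspection + public wifi + bike-lane pilot + street-tree planting uses 68 of the 68 k$ and totals 324.
Next best is river cleanup + bridge inspection + public wifi + street-tree planting at 316 (66 k$) — short by 8.

324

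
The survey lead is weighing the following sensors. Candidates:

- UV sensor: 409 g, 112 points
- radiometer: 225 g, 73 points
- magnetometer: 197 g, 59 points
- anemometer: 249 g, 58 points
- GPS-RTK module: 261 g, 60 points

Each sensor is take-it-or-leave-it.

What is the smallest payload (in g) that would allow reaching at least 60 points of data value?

225

Need the lightest bundle worth ≥ 60.
radiometer reaches 73 using 225 g.
Below 225 g the best achievable stays under 60.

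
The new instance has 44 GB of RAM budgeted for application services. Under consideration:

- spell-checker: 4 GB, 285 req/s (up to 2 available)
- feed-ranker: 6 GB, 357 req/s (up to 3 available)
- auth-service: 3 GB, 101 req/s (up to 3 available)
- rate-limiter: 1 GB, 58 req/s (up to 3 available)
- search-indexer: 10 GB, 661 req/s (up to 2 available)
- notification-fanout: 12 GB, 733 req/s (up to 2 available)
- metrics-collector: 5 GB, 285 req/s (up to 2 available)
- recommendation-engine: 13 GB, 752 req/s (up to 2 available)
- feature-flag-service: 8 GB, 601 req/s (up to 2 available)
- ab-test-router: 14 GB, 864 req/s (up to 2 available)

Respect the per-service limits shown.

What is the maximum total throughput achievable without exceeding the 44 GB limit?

Density check — feature-flag-service 75.12, spell-checker 71.25, search-indexer 66.10 are the best per GB.
2×spell-checker + 2×search-indexer + 2×feature-flag-service uses 44 of the 44 GB and totals 3094.

3094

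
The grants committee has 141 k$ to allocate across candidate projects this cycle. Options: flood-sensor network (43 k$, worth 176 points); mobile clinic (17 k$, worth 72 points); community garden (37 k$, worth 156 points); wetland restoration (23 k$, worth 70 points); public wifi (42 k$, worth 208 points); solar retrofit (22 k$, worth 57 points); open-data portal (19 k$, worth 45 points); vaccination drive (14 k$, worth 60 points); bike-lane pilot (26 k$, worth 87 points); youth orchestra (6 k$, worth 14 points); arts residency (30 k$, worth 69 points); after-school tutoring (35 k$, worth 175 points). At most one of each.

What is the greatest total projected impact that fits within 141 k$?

633

A density-first pass picks mobile clinic + public wifi + vaccination drive + bike-lane pilot + youth orchestra + after-school tutoring — 616 at 140 k$.
Dropping mobile clinic and bike-lane pilot frees 43 k$; slotting in flood-sensor network (43 k$) lifts the total to 633 at 140 k$.
Next best is flood-sensor network + mobile clinic + public wifi + after-school tutoring at 631 (137 k$) — short by 2.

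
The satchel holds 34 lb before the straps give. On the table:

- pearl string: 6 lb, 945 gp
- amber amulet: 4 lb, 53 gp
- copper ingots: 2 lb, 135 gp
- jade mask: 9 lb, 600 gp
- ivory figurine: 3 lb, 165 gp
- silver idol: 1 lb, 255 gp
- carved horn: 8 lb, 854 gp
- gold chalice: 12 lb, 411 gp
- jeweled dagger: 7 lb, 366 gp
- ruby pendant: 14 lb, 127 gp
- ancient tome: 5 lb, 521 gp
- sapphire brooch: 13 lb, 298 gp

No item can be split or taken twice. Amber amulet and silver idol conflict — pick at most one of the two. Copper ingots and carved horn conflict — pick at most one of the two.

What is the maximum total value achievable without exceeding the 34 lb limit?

3340

Taking pearl string + jade mask + ivory figurine + silver idol + carved horn + ancient tome: 32 lb used, 3340 in value.
Next best is pearl string + jade mask + ivory figurine + silver idol + carved horn + jeweled dagger at 3185 (34 lb) — short by 155.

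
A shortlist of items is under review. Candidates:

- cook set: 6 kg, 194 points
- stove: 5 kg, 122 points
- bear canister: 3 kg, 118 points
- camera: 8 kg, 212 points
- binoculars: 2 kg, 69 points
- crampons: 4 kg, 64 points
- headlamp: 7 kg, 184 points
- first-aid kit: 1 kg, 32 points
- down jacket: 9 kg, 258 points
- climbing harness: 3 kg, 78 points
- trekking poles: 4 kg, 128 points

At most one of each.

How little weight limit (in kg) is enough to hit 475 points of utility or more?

15

Look for the lowest-weight combination reaching 475.
Taking bear canister + binoculars + first-aid kit + down jacket gives 477 (≥ 475) for 15 kg.
Below 15 kg the best achievable stays under 475.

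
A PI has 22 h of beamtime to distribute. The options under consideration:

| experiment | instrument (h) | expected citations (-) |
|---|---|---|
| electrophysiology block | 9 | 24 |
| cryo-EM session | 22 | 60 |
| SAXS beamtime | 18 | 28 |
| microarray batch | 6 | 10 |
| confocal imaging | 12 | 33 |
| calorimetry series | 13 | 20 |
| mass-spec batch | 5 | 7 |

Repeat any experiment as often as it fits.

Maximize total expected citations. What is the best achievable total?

Density check — confocal imaging 2.75, cryo-EM session 2.73, electrophysiology block 2.67, microarray batch 1.67 are the best per h.
The ratio heuristic lands on electrophysiology block + confocal imaging (57) but leaves 1 h idle.
Replace electrophysiology block and confocal imaging with cryo-EM session: the trade gains 3 net, giving 60 at 22 h.
That's the maximum — no swap from here does better than 60.

60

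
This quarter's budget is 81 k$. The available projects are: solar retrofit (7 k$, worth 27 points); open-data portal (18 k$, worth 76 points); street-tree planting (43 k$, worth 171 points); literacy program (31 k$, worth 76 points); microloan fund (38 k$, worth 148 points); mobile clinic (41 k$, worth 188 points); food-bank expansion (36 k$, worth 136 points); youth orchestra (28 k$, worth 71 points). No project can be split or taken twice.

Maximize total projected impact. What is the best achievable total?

Taking the top-ratio projects first gives solar retrofit + open-data portal + mobile clinic for 291 (66 k$).
Replace solar retrofit and open-data portal with microloan fund: the trade gains 45 net, giving 336 at 79 k$.

336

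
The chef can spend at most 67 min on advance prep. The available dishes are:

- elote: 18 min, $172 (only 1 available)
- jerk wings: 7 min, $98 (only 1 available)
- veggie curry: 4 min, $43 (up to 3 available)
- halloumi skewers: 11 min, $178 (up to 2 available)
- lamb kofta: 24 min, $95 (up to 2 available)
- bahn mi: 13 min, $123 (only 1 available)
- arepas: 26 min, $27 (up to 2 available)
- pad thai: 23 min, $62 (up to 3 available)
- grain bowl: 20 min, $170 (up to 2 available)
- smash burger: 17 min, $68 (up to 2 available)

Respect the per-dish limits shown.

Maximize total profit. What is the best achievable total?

Ranking by ratio (profit/min): halloumi skewers 16.18, jerk wings 14.00, veggie curry 10.75, elote 9.56.
The ratio heuristic lands on elote + jerk wings + 3×veggie curry + 2×halloumi skewers (755) but leaves 8 min idle.
Dropping 3×veggie curry frees 12 min; slotting in grain bowl (20 min) lifts the total to 796 at 67 min.
Every other selection either busts 67 min or exceeds an availability limit or fails to beat 796.

796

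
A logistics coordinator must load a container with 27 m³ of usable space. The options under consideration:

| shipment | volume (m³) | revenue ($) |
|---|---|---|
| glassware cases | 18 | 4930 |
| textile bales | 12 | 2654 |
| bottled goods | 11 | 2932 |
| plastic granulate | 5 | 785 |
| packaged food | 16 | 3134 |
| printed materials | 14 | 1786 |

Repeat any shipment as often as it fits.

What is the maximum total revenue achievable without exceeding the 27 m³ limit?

6649

Taking the top-ratio shipments first gives glassware cases + plastic granulate for 5715 (23 m³).
The 18 m³ tied up in glassware cases is better spent on 2×bottled goods — total rises to 6649 (27 m³).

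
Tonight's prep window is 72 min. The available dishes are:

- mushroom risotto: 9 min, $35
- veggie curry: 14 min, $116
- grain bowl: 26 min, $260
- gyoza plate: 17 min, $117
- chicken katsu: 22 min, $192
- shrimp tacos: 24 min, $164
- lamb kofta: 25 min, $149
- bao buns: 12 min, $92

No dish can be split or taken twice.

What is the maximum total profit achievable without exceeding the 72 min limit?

Greedy by ratio would take mushroom risotto + veggie curry + grain bowl + chicken katsu: 71 min used, total 603.
Replace mushroom risotto and veggie curry with shrimp tacos: the trade gains 13 net, giving 616 at 72 min.
Nothing else within 72 min beats 616.

616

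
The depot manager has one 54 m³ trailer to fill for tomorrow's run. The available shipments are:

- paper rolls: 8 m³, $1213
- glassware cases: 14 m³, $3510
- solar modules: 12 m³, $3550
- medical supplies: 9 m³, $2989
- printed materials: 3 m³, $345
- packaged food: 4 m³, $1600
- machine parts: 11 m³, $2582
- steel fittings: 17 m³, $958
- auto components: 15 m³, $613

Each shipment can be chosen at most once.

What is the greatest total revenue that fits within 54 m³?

Taking glassware cases + solar modules + medical supplies + printed materials + packaged food + machine parts: 53 m³ used, 14576 in revenue.
The closest alternative, glassware cases + solar modules + medical supplies + packaged food + machine parts, reaches only 14231.

14576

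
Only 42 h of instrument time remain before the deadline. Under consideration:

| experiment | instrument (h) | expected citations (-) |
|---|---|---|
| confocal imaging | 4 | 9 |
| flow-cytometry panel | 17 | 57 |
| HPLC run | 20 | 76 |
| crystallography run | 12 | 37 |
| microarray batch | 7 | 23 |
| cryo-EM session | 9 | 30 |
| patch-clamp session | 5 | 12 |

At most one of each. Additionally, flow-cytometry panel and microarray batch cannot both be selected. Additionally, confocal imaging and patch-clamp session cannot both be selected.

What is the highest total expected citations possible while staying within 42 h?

145

Best packing: flow-cytometry panel + HPLC run + patch-clamp session — 42 h, 145 total.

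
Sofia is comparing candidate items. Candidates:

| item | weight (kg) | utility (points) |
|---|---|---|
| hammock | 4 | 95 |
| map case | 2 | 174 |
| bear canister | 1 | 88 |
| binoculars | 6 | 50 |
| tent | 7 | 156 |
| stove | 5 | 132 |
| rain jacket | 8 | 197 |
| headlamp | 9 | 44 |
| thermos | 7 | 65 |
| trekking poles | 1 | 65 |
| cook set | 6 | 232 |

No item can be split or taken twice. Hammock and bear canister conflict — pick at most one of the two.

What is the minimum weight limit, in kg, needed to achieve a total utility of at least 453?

9

Look for the lowest-weight combination reaching 453.
map case + bear canister + stove + trekking poles: 459 utility at 9 kg.
No combination under 9 kg hits 453.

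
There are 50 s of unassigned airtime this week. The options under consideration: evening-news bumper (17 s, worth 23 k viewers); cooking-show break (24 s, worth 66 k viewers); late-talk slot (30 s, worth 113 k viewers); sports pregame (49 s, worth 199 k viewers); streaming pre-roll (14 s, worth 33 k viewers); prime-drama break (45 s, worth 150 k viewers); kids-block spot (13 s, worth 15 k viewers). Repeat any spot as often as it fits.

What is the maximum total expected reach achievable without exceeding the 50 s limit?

199

The ratio ordering already packs tightly: sports pregame, 49 s, 199.
No other feasible combination exceeds 199.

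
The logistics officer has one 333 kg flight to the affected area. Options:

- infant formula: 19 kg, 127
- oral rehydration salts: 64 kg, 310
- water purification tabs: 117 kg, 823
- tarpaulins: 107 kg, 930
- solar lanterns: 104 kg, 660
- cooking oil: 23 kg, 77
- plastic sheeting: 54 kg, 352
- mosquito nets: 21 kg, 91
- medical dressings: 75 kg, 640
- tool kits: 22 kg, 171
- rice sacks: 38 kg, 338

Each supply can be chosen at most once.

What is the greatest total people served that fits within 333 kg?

The ratio heuristic lands on infant formula + tarpaulins + plastic sheeting + medical dressings + tool kits + rice sacks (2558) but leaves 18 kg idle.
Replace infant formula and plastic sheeting and tool kits with solar lanterns: the trade gains 10 net, giving 2568 at 324 kg.

2568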